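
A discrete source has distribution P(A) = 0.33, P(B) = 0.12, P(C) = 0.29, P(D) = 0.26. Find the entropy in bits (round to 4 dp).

H = −Σ pᵢ log₂ pᵢ.
−0.33·log₂(0.33) = 0.5278
−0.12·log₂(0.12) = 0.3671
−0.29·log₂(0.29) = 0.5179
−0.26·log₂(0.26) = 0.5053
Sum ≈ 1.9181 → 1.9181 bits.

1.9181 bits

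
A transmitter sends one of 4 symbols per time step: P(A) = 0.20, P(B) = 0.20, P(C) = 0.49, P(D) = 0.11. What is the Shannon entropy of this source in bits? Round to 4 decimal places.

1.7833 bits

H = −Σ pᵢ log₂ pᵢ.
−0.20·log₂(0.20) = 0.4644
−0.20·log₂(0.20) = 0.4644
−0.49·log₂(0.49) = 0.5043
−0.11·log₂(0.11) = 0.3503
Sum ≈ 1.7833 → 1.7833 bits.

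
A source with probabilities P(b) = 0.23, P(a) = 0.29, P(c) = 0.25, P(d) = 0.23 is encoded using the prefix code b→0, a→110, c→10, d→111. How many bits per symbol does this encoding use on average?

2.29 bits/symbol

L̄ = Σ pᵢ·ℓᵢ = 0.23·1 + 0.29·3 + 0.25·2 + 0.23·3 = 2.29 bits/symbol.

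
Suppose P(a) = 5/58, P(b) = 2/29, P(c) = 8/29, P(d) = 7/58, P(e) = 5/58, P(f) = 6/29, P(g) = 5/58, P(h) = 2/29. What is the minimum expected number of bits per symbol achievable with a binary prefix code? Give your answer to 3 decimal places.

Repeatedly combine the two least-probable nodes; the expected code length is the sum of the merged weights.
merge 2/29 + 2/29 → 4/29
merge 5/58 + 5/58 → 5/29
merge 5/58 + 7/58 → 6/29
merge 4/29 + 5/29 → 9/29
merge 6/29 + 6/29 → 12/29
merge 8/29 + 9/29 → 17/29
merge 12/29 + 17/29 → 1
L = 4/29 + 5/29 + 6/29 + 9/29 + 12/29 + 17/29 + 1 = 82/29 ≈ 2.828 bits/symbol.

2.828 bits/symbol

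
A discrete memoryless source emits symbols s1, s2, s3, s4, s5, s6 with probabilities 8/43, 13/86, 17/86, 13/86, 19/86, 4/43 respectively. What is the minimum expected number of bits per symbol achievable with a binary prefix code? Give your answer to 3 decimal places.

Repeatedly combine the two least-probable nodes; the expected code length is the sum of the merged weights.
merge 4/43 + 13/86 → 21/86
merge 13/86 + 8/43 → 29/86
merge 17/86 + 19/86 → 18/43
merge 21/86 + 29/86 → 25/43
merge 18/43 + 25/43 → 1
L = 21/86 + 29/86 + 18/43 + 25/43 + 1 = 111/43 ≈ 2.581 bits/symbol.

2.581 bits/symbol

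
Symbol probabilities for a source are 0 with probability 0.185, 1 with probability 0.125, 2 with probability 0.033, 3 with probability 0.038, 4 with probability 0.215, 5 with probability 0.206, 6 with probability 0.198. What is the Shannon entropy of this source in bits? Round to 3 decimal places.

2.576 bits

H = −Σ pᵢ log₂ pᵢ.
−0.185·log₂(0.185) = 0.4504
−0.125·log₂(0.125) = 0.3750
−0.033·log₂(0.033) = 0.1624
−0.038·log₂(0.038) = 0.1793
−0.215·log₂(0.215) = 0.4768
−0.206·log₂(0.206) = 0.4695
−0.198·log₂(0.198) = 0.4626
Sum ≈ 2.5760 → 2.576 bits.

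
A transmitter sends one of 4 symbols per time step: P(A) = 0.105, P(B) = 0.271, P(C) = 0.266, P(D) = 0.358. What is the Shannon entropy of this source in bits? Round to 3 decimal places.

1.891 bits

H = −Σ pᵢ log₂ pᵢ.
−0.105·log₂(0.105) = 0.3414
−0.271·log₂(0.271) = 0.5105
−0.266·log₂(0.266) = 0.5082
−0.358·log₂(0.358) = 0.5305
Sum ≈ 1.8906 → 1.891 bits.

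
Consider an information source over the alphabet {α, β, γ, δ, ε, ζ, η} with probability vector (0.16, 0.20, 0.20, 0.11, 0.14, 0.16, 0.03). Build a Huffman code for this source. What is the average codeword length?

2.74 bits/symbol

Repeatedly combine the two least-probable nodes; the expected code length is the sum of the merged weights.
merge 3/100 + 11/100 → 7/50
merge 7/50 + 7/50 → 7/25
merge 4/25 + 4/25 → 8/25
merge 1/5 + 1/5 → 2/5
merge 7/25 + 8/25 → 3/5
merge 2/5 + 3/5 → 1
L = 7/50 + 7/25 + 8/25 + 2/5 + 3/5 + 1 = 137/50 = 2.74 bits/symbol.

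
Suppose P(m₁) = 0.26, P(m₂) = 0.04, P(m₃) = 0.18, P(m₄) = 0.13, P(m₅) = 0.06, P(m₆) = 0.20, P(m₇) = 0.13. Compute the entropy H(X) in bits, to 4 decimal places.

2.6096 bits

H = −Σ pᵢ log₂ pᵢ.
−0.26·log₂(0.26) = 0.5053
−0.04·log₂(0.04) = 0.1858
−0.18·log₂(0.18) = 0.4453
−0.13·log₂(0.13) = 0.3826
−0.06·log₂(0.06) = 0.2435
−0.20·log₂(0.20) = 0.4644
−0.13·log₂(0.13) = 0.3826
Sum ≈ 2.6096 → 2.6096 bits.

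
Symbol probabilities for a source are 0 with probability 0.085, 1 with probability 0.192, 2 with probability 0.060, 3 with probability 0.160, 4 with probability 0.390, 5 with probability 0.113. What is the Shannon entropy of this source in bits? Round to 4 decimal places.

H = −Σ pᵢ log₂ pᵢ.
−0.085·log₂(0.085) = 0.3023
−0.192·log₂(0.192) = 0.4571
−0.060·log₂(0.060) = 0.2435
−0.160·log₂(0.160) = 0.4230
−0.390·log₂(0.390) = 0.5298
−0.113·log₂(0.113) = 0.3555
Sum ≈ 2.3112 → 2.3112 bits.

2.3112 bits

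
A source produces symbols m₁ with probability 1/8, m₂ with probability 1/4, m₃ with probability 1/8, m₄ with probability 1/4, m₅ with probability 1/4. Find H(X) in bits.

2.25 bits

Each probability is a power of 1/2, so log₂(1/p) is an integer.
H = Σ p·log₂(1/p) = 1/8·3 + 1/4·2 + 1/8·3 + 1/4·2 + 1/4·2 = 2.25 bits.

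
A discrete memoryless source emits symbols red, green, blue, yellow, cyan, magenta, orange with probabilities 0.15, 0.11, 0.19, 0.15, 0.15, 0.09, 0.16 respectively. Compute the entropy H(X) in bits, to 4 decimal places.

H = −Σ pᵢ log₂ pᵢ.
−0.15·log₂(0.15) = 0.4105
−0.11·log₂(0.11) = 0.3503
−0.19·log₂(0.19) = 0.4552
−0.15·log₂(0.15) = 0.4105
−0.15·log₂(0.15) = 0.4105
−0.09·log₂(0.09) = 0.3127
−0.16·log₂(0.16) = 0.4230
Sum ≈ 2.7728 → 2.7728 bits.

2.7728 bits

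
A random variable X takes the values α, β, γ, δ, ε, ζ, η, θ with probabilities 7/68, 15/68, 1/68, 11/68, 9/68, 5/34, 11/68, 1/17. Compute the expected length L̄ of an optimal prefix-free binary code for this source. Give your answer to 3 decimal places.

Repeatedly combine the two least-probable nodes; the expected code length is the sum of the merged weights.
merge 1/68 + 1/17 → 5/68
merge 5/68 + 7/68 → 3/17
merge 9/68 + 5/34 → 19/68
merge 11/68 + 11/68 → 11/34
merge 3/17 + 15/68 → 27/68
merge 19/68 + 11/34 → 41/68
merge 27/68 + 41/68 → 1
L = 5/68 + 3/17 + 19/68 + 11/34 + 27/68 + 41/68 + 1 = 97/34 ≈ 2.853 bits/symbol.

2.853 bits/symbol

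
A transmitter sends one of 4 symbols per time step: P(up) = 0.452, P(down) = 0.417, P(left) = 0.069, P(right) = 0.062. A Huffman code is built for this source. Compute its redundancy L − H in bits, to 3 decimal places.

Entropy H = −Σ p log₂ p ≈ 1.5589 bits.
Huffman merges: 31/500+69/1000→131/1000; 131/1000+417/1000→137/250; 113/250+137/250→1. L = 1679/1000 ≈ 1.6790.
L − H = 1.6790 − 1.5589 = 0.120 bits.

0.120 bits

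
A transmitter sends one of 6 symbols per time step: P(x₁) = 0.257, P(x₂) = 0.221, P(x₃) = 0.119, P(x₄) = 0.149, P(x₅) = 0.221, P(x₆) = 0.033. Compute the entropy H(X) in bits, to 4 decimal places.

H = −Σ pᵢ log₂ pᵢ.
−0.257·log₂(0.257) = 0.5038
−0.221·log₂(0.221) = 0.4813
−0.119·log₂(0.119) = 0.3654
−0.149·log₂(0.149) = 0.4092
−0.221·log₂(0.221) = 0.4813
−0.033·log₂(0.033) = 0.1624
Sum ≈ 2.4035 → 2.4035 bits.

2.4035 bits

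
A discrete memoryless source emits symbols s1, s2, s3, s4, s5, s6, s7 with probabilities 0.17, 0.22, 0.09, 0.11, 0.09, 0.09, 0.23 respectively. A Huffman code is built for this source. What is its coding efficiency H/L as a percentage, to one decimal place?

98.6%

Entropy H = −Σ p log₂ p ≈ 2.6911 bits.
Huffman merges: 9/100+9/100→9/50; 9/100+11/100→1/5; 17/100+9/50→7/20; 1/5+11/50→21/50; 23/100+7/20→29/50; 21/50+29/50→1. L = 273/100 ≈ 2.7300.
Efficiency = H/L = 2.6911/2.7300 = 98.6%.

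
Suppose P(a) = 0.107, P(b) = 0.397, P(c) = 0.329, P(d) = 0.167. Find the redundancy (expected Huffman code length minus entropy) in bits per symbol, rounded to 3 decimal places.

Entropy H = −Σ p log₂ p ≈ 1.8330 bits.
Huffman merges: 107/1000+167/1000→137/500; 137/500+329/1000→603/1000; 397/1000+603/1000→1. L = 1877/1000 ≈ 1.8770.
L − H = 1.8770 − 1.8330 = 0.044 bits.

0.044 bits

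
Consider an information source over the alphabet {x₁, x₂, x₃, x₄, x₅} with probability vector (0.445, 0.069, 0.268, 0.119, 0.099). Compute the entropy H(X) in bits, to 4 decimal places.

1.9908 bits

H = −Σ pᵢ log₂ pᵢ.
−0.445·log₂(0.445) = 0.5198
−0.069·log₂(0.069) = 0.2662
−0.268·log₂(0.268) = 0.5091
−0.119·log₂(0.119) = 0.3654
−0.099·log₂(0.099) = 0.3303
Sum ≈ 1.9908 → 1.9908 bits.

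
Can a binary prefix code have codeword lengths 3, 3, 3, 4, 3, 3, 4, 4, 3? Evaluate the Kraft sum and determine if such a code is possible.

With common denominator 2^4 = 16: Σ 2^(−ℓᵢ) = 2/16 + 2/16 + 2/16 + 1/16 + 2/16 + 2/16 + 1/16 + 1/16 + 2/16 = 15/16 = 0.9375.
Kraft's inequality requires Σ ≤ 1; here Σ = 0.9375 ≤ 1, so such a prefix code exists.

0.9375; yes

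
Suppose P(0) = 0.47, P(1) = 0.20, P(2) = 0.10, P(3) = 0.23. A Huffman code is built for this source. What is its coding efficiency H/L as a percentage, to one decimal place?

Entropy H = −Σ p log₂ p ≈ 1.7962 bits.
Huffman merges: 1/10+1/5→3/10; 23/100+3/10→53/100; 47/100+53/100→1. L = 183/100 ≈ 1.8300.
Efficiency = H/L = 1.7962/1.8300 = 98.2%.

98.2%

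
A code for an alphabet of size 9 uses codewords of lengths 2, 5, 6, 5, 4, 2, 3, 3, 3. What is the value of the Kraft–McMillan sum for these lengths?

1.015625

With common denominator 2^6 = 64: Σ 2^(−ℓᵢ) = 16/64 + 2/64 + 1/64 + 2/64 + 4/64 + 16/64 + 8/64 + 8/64 + 8/64 = 65/64 = 1.015625.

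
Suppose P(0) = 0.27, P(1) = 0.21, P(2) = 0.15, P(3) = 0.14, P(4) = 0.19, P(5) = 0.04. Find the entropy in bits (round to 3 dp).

H = −Σ pᵢ log₂ pᵢ.
−0.27·log₂(0.27) = 0.5100
−0.21·log₂(0.21) = 0.4728
−0.15·log₂(0.15) = 0.4105
−0.14·log₂(0.14) = 0.3971
−0.19·log₂(0.19) = 0.4552
−0.04·log₂(0.04) = 0.1858
Sum ≈ 2.4315 → 2.431 bits.

2.431 bits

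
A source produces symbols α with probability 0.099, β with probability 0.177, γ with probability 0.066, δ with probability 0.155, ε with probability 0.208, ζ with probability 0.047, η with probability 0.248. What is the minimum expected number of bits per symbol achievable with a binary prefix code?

2.657 bits/symbol

Repeatedly combine the two least-probable nodes; the expected code length is the sum of the merged weights.
merge 47/1000 + 33/500 → 113/1000
merge 99/1000 + 113/1000 → 53/250
merge 31/200 + 177/1000 → 83/250
merge 26/125 + 53/250 → 21/50
merge 31/125 + 83/250 → 29/50
merge 21/50 + 29/50 → 1
L = 113/1000 + 53/250 + 83/250 + 21/50 + 29/50 + 1 = 2657/1000 = 2.657 bits/symbol.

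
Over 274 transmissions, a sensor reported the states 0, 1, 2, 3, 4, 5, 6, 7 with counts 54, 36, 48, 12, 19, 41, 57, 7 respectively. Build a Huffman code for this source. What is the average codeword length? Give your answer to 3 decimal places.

2.803 bits/symbol

Probabilities are the counts divided by 274.
Repeatedly combine the two least-probable nodes; the expected code length is the sum of the merged weights.
merge 7/274 + 6/137 → 19/274
merge 19/274 + 19/274 → 19/137
merge 18/137 + 19/137 → 37/137
merge 41/274 + 24/137 → 89/274
merge 27/137 + 57/274 → 111/274
merge 37/137 + 89/274 → 163/274
merge 111/274 + 163/274 → 1
L = 19/274 + 19/137 + 37/137 + 89/274 + 111/274 + 163/274 + 1 = 384/137 ≈ 2.803 bits/symbol.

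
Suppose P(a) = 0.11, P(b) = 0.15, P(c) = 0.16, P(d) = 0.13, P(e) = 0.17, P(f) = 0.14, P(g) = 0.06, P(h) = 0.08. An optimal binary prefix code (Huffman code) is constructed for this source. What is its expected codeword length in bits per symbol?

Repeatedly combine the two least-probable nodes; the expected code length is the sum of the merged weights.
merge 3/50 + 2/25 → 7/50
merge 11/100 + 13/100 → 6/25
merge 7/50 + 7/50 → 7/25
merge 3/20 + 4/25 → 31/100
merge 17/100 + 6/25 → 41/100
merge 7/25 + 31/100 → 59/100
merge 41/100 + 59/100 → 1
L = 7/50 + 6/25 + 7/25 + 31/100 + 41/100 + 59/100 + 1 = 297/100 = 2.97 bits/symbol.

2.97 bits/symbol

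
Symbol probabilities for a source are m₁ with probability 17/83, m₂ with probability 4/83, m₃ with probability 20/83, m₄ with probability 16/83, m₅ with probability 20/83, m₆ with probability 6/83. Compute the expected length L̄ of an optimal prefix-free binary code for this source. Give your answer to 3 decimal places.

Repeatedly combine the two least-probable nodes; the expected code length is the sum of the merged weights.
merge 4/83 + 6/83 → 10/83
merge 10/83 + 16/83 → 26/83
merge 17/83 + 20/83 → 37/83
merge 20/83 + 26/83 → 46/83
merge 37/83 + 46/83 → 1
L = 10/83 + 26/83 + 37/83 + 46/83 + 1 = 202/83 ≈ 2.434 bits/symbol.

2.434 bits/symbol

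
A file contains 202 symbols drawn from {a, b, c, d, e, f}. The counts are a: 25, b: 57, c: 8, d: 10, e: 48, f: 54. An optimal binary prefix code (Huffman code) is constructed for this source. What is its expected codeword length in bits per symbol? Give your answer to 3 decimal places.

Probabilities are the counts divided by 202.
Repeatedly combine the two least-probable nodes; the expected code length is the sum of the merged weights.
merge 4/101 + 5/101 → 9/101
merge 9/101 + 25/202 → 43/202
merge 43/202 + 24/101 → 91/202
merge 27/101 + 57/202 → 111/202
merge 91/202 + 111/202 → 1
L = 9/101 + 43/202 + 91/202 + 111/202 + 1 = 465/202 ≈ 2.302 bits/symbol.

2.302 bits/symbol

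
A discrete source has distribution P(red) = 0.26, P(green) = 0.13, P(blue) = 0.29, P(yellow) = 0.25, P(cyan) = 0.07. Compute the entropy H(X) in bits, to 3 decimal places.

2.174 bits

H = −Σ pᵢ log₂ pᵢ.
−0.26·log₂(0.26) = 0.5053
−0.13·log₂(0.13) = 0.3826
−0.29·log₂(0.29) = 0.5179
−0.25·log₂(0.25) = 0.5000
−0.07·log₂(0.07) = 0.2686
Sum ≈ 2.1744 → 2.174 bits.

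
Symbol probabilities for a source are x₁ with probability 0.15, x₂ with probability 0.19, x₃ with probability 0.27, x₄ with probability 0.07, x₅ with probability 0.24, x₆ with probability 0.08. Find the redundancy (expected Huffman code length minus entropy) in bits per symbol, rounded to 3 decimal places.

0.020 bits

Entropy H = −Σ p log₂ p ≈ 2.4300 bits.
Huffman merges: 7/100+2/25→3/20; 3/20+3/20→3/10; 19/100+6/25→43/100; 27/100+3/10→57/100; 43/100+57/100→1. L = 49/20 ≈ 2.4500.
L − H = 2.4500 − 2.4300 = 0.020 bits.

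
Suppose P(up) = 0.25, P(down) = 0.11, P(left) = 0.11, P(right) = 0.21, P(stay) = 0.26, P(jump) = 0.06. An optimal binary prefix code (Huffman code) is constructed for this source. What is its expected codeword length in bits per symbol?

Repeatedly combine the two least-probable nodes; the expected code length is the sum of the merged weights.
merge 3/50 + 11/100 → 17/100
merge 11/100 + 17/100 → 7/25
merge 21/100 + 1/4 → 23/50
merge 13/50 + 7/25 → 27/50
merge 23/50 + 27/50 → 1
L = 17/100 + 7/25 + 23/50 + 27/50 + 1 = 49/20 = 2.45 bits/symbol.

2.45 bits/symbol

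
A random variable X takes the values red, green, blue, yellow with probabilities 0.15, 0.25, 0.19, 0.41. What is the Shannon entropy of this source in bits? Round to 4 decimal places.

1.8932 bits

H = −Σ pᵢ log₂ pᵢ.
−0.15·log₂(0.15) = 0.4105
−0.25·log₂(0.25) = 0.5000
−0.19·log₂(0.19) = 0.4552
−0.41·log₂(0.41) = 0.5274
Sum ≈ 1.8932 → 1.8932 bits.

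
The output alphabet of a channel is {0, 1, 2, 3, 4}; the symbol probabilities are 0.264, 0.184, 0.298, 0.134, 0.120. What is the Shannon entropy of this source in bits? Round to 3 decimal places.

H = −Σ pᵢ log₂ pᵢ.
−0.264·log₂(0.264) = 0.5072
−0.184·log₂(0.184) = 0.4494
−0.298·log₂(0.298) = 0.5205
−0.134·log₂(0.134) = 0.3886
−0.120·log₂(0.120) = 0.3671
Sum ≈ 2.2327 → 2.233 bits.

2.233 bits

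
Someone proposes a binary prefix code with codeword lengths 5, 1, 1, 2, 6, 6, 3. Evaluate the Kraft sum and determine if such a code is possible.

1.4375; no

With common denominator 2^6 = 64: Σ 2^(−ℓᵢ) = 2/64 + 32/64 + 32/64 + 16/64 + 1/64 + 1/64 + 8/64 = 92/64 = 1.4375.
Kraft's inequality requires Σ ≤ 1; here Σ = 1.4375 > 1, so no such prefix code exists.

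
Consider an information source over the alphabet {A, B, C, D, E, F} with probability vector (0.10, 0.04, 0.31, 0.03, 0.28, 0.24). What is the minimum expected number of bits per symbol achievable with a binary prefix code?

2.24 bits/symbol

Repeatedly combine the two least-probable nodes; the expected code length is the sum of the merged weights.
merge 3/100 + 1/25 → 7/100
merge 7/100 + 1/10 → 17/100
merge 17/100 + 6/25 → 41/100
merge 7/25 + 31/100 → 59/100
merge 41/100 + 59/100 → 1
L = 7/100 + 17/100 + 41/100 + 59/100 + 1 = 56/25 = 2.24 bits/symbol.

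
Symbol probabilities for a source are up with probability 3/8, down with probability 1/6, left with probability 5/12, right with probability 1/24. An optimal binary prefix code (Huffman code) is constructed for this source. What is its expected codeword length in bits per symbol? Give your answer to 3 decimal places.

1.792 bits/symbol

Repeatedly combine the two least-probable nodes; the expected code length is the sum of the merged weights.
merge 1/24 + 1/6 → 5/24
merge 5/24 + 3/8 → 7/12
merge 5/12 + 7/12 → 1
L = 5/24 + 7/12 + 1 = 43/24 ≈ 1.792 bits/symbol.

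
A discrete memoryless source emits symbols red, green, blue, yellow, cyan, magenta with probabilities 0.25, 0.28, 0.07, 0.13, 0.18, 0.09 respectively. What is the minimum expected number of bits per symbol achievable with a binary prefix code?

Repeatedly combine the two least-probable nodes; the expected code length is the sum of the merged weights.
merge 7/100 + 9/100 → 4/25
merge 13/100 + 4/25 → 29/100
merge 9/50 + 1/4 → 43/100
merge 7/25 + 29/100 → 57/100
merge 43/100 + 57/100 → 1
L = 4/25 + 29/100 + 43/100 + 57/100 + 1 = 49/20 = 2.45 bits/symbol.

2.45 bits/symbol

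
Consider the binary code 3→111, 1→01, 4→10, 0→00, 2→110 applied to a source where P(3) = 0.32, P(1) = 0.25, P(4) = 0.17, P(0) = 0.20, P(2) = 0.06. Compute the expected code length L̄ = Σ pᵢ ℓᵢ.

2.38 bits/symbol

L̄ = Σ pᵢ·ℓᵢ = 0.32·3 + 0.25·2 + 0.17·2 + 0.20·2 + 0.06·3 = 2.38 bits/symbol.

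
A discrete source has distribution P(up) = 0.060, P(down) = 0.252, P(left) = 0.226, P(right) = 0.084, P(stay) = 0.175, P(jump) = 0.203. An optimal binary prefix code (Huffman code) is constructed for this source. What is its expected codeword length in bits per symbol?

2.463 bits/symbol

Repeatedly combine the two least-probable nodes; the expected code length is the sum of the merged weights.
merge 3/50 + 21/250 → 18/125
merge 18/125 + 7/40 → 319/1000
merge 203/1000 + 113/500 → 429/1000
merge 63/250 + 319/1000 → 571/1000
merge 429/1000 + 571/1000 → 1
L = 18/125 + 319/1000 + 429/1000 + 571/1000 + 1 = 2463/1000 = 2.463 bits/symbol.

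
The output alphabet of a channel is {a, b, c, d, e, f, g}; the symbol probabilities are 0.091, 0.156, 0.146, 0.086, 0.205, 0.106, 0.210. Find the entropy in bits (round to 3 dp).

H = −Σ pᵢ log₂ pᵢ.
−0.091·log₂(0.091) = 0.3147
−0.156·log₂(0.156) = 0.4181
−0.146·log₂(0.146) = 0.4053
−0.086·log₂(0.086) = 0.3044
−0.205·log₂(0.205) = 0.4687
−0.106·log₂(0.106) = 0.3432
−0.210·log₂(0.210) = 0.4728
Sum ≈ 2.7272 → 2.727 bits.

2.727 bits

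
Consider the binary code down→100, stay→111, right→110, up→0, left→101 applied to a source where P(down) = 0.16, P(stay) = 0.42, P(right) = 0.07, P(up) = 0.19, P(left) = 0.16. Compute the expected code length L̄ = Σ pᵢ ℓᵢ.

L̄ = Σ pᵢ·ℓᵢ = 0.16·3 + 0.42·3 + 0.07·3 + 0.19·1 + 0.16·3 = 2.62 bits/symbol.

2.62 bits/symbol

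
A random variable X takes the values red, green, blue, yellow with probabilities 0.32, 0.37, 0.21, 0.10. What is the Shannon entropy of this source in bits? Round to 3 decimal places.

1.862 bits

H = −Σ pᵢ log₂ pᵢ.
−0.32·log₂(0.32) = 0.5260
−0.37·log₂(0.37) = 0.5307
−0.21·log₂(0.21) = 0.4728
−0.10·log₂(0.10) = 0.3322
Sum ≈ 1.8618 → 1.862 bits.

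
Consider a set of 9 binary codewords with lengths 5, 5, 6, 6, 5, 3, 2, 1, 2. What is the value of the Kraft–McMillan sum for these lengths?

1.25

With common denominator 2^6 = 64: Σ 2^(−ℓᵢ) = 2/64 + 2/64 + 1/64 + 1/64 + 2/64 + 8/64 + 16/64 + 32/64 + 16/64 = 80/64 = 1.25.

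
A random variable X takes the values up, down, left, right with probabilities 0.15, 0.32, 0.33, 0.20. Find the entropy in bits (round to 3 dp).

1.929 bits

H = −Σ pᵢ log₂ pᵢ.
−0.15·log₂(0.15) = 0.4105
−0.32·log₂(0.32) = 0.5260
−0.33·log₂(0.33) = 0.5278
−0.20·log₂(0.20) = 0.4644
Sum ≈ 1.9288 → 1.929 bits.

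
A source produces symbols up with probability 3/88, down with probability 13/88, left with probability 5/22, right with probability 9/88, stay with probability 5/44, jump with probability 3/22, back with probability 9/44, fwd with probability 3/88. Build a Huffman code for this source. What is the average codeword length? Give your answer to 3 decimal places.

Repeatedly combine the two least-probable nodes; the expected code length is the sum of the merged weights.
merge 3/88 + 3/88 → 3/44
merge 3/44 + 9/88 → 15/88
merge 5/44 + 3/22 → 1/4
merge 13/88 + 15/88 → 7/22
merge 9/44 + 5/22 → 19/44
merge 1/4 + 7/22 → 25/44
merge 19/44 + 25/44 → 1
L = 3/44 + 15/88 + 1/4 + 7/22 + 19/44 + 25/44 + 1 = 247/88 ≈ 2.807 bits/symbol.

2.807 bits/symbol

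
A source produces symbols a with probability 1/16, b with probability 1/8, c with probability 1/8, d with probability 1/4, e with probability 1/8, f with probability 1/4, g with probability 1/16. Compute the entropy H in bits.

2.625 bits

Each probability is a power of 1/2, so log₂(1/p) is an integer.
H = Σ p·log₂(1/p) = 1/16·4 + 1/8·3 + 1/8·3 + 1/4·2 + 1/8·3 + 1/4·2 + 1/16·4 = 2.625 bits.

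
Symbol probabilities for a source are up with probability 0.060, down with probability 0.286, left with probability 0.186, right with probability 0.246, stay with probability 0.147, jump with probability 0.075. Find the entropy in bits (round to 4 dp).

2.3960 bits

H = −Σ pᵢ log₂ pᵢ.
−0.060·log₂(0.060) = 0.2435
−0.286·log₂(0.286) = 0.5165
−0.186·log₂(0.186) = 0.4514
−0.246·log₂(0.246) = 0.4977
−0.147·log₂(0.147) = 0.4066
−0.075·log₂(0.075) = 0.2803
Sum ≈ 2.3960 → 2.3960 bits.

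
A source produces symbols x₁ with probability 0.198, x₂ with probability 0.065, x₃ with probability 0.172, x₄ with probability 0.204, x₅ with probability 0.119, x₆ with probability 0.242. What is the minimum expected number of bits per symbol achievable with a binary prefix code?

2.54 bits/symbol

Repeatedly combine the two least-probable nodes; the expected code length is the sum of the merged weights.
merge 13/200 + 119/1000 → 23/125
merge 43/250 + 23/125 → 89/250
merge 99/500 + 51/250 → 201/500
merge 121/500 + 89/250 → 299/500
merge 201/500 + 299/500 → 1
L = 23/125 + 89/250 + 201/500 + 299/500 + 1 = 127/50 = 2.54 bits/symbol.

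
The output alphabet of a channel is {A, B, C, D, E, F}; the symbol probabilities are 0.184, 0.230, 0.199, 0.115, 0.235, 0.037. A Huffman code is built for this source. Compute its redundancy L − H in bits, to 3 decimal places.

0.062 bits

Entropy H = −Σ p log₂ p ≈ 2.4263 bits.
Huffman merges: 37/1000+23/200→19/125; 19/125+23/125→42/125; 199/1000+23/100→429/1000; 47/200+42/125→571/1000; 429/1000+571/1000→1. L = 311/125 ≈ 2.4880.
L − H = 2.4880 − 2.4263 = 0.062 bits.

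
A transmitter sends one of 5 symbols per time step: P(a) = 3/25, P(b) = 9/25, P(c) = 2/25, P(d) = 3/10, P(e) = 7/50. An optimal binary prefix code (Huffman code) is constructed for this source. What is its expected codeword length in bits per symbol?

Repeatedly combine the two least-probable nodes; the expected code length is the sum of the merged weights.
merge 2/25 + 3/25 → 1/5
merge 7/50 + 1/5 → 17/50
merge 3/10 + 17/50 → 16/25
merge 9/25 + 16/25 → 1
L = 1/5 + 17/50 + 16/25 + 1 = 109/50 = 2.18 bits/symbol.

2.18 bits/symbol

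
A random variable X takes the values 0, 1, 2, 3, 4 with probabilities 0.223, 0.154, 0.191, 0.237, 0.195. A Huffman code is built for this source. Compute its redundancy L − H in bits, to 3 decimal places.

0.038 bits

Entropy H = −Σ p log₂ p ≈ 2.3067 bits.
Huffman merges: 77/500+191/1000→69/200; 39/200+223/1000→209/500; 237/1000+69/200→291/500; 209/500+291/500→1. L = 469/200 ≈ 2.3450.
L − H = 2.3450 − 2.3067 = 0.038 bits.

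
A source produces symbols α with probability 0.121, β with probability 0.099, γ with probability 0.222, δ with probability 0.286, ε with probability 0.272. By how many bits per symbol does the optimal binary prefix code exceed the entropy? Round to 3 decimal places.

0.012 bits

Entropy H = −Σ p log₂ p ≈ 2.2084 bits.
Huffman merges: 99/1000+121/1000→11/50; 11/50+111/500→221/500; 34/125+143/500→279/500; 221/500+279/500→1. L = 111/50 ≈ 2.2200.
L − H = 2.2200 − 2.2084 = 0.012 bits.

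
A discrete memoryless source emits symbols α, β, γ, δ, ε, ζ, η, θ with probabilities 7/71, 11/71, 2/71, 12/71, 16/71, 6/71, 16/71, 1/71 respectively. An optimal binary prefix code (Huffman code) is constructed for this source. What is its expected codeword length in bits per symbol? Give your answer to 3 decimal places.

Repeatedly combine the two least-probable nodes; the expected code length is the sum of the merged weights.
merge 1/71 + 2/71 → 3/71
merge 3/71 + 6/71 → 9/71
merge 7/71 + 9/71 → 16/71
merge 11/71 + 12/71 → 23/71
merge 16/71 + 16/71 → 32/71
merge 16/71 + 23/71 → 39/71
merge 32/71 + 39/71 → 1
L = 3/71 + 9/71 + 16/71 + 23/71 + 32/71 + 39/71 + 1 = 193/71 ≈ 2.718 bits/symbol.

2.718 bits/symbol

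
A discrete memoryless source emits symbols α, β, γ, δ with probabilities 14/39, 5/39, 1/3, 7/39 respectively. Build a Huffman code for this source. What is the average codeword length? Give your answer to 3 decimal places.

1.949 bits/symbol

Repeatedly combine the two least-probable nodes; the expected code length is the sum of the merged weights.
merge 5/39 + 7/39 → 4/13
merge 4/13 + 1/3 → 25/39
merge 14/39 + 25/39 → 1
L = 4/13 + 25/39 + 1 = 76/39 ≈ 1.949 bits/symbol.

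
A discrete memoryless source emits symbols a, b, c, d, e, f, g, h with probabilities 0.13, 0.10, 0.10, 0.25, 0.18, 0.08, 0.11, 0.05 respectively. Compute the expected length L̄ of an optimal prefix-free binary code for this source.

2.88 bits/symbol

Repeatedly combine the two least-probable nodes; the expected code length is the sum of the merged weights.
merge 1/20 + 2/25 → 13/100
merge 1/10 + 1/10 → 1/5
merge 11/100 + 13/100 → 6/25
merge 13/100 + 9/50 → 31/100
merge 1/5 + 6/25 → 11/25
merge 1/4 + 31/100 → 14/25
merge 11/25 + 14/25 → 1
L = 13/100 + 1/5 + 6/25 + 31/100 + 11/25 + 14/25 + 1 = 72/25 = 2.88 bits/symbol.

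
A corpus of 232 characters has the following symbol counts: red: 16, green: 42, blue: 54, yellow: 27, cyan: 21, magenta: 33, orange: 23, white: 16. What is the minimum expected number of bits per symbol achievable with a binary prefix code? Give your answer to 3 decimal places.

Probabilities are the counts divided by 232.
Repeatedly combine the two least-probable nodes; the expected code length is the sum of the merged weights.
merge 2/29 + 2/29 → 4/29
merge 21/232 + 23/232 → 11/58
merge 27/232 + 4/29 → 59/232
merge 33/232 + 21/116 → 75/232
merge 11/58 + 27/116 → 49/116
merge 59/232 + 75/232 → 67/116
merge 49/116 + 67/116 → 1
L = 4/29 + 11/58 + 59/232 + 75/232 + 49/116 + 67/116 + 1 = 337/116 ≈ 2.905 bits/symbol.

2.905 bits/symbol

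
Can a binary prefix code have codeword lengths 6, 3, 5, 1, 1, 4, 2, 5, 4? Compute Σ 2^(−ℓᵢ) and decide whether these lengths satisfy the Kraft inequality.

1.578125; no

With common denominator 2^6 = 64: Σ 2^(−ℓᵢ) = 1/64 + 8/64 + 2/64 + 32/64 + 32/64 + 4/64 + 16/64 + 2/64 + 4/64 = 101/64 = 1.578125.
Kraft's inequality requires Σ ≤ 1; here Σ = 1.578125 > 1, so no such prefix code exists.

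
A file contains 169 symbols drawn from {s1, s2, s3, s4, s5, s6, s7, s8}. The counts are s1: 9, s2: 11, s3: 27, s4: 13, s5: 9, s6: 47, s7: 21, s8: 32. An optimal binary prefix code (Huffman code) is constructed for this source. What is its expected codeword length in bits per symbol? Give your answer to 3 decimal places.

2.781 bits/symbol

Probabilities are the counts divided by 169.
Repeatedly combine the two least-probable nodes; the expected code length is the sum of the merged weights.
merge 9/169 + 9/169 → 18/169
merge 11/169 + 1/13 → 24/169
merge 18/169 + 21/169 → 3/13
merge 24/169 + 27/169 → 51/169
merge 32/169 + 3/13 → 71/169
merge 47/169 + 51/169 → 98/169
merge 71/169 + 98/169 → 1
L = 18/169 + 24/169 + 3/13 + 51/169 + 71/169 + 98/169 + 1 = 470/169 ≈ 2.781 bits/symbol.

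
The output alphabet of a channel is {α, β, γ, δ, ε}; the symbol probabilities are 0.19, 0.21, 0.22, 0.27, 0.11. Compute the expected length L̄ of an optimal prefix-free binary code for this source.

2.3 bits/symbol

Repeatedly combine the two least-probable nodes; the expected code length is the sum of the merged weights.
merge 11/100 + 19/100 → 3/10
merge 21/100 + 11/50 → 43/100
merge 27/100 + 3/10 → 57/100
merge 43/100 + 57/100 → 1
L = 3/10 + 43/100 + 57/100 + 1 = 23/10 = 2.3 bits/symbol.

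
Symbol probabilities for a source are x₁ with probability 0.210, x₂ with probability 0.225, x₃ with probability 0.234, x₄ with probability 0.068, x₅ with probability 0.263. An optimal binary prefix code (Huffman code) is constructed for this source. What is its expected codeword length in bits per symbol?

2.278 bits/symbol

Repeatedly combine the two least-probable nodes; the expected code length is the sum of the merged weights.
merge 17/250 + 21/100 → 139/500
merge 9/40 + 117/500 → 459/1000
merge 263/1000 + 139/500 → 541/1000
merge 459/1000 + 541/1000 → 1
L = 139/500 + 459/1000 + 541/1000 + 1 = 1139/500 = 2.278 bits/symbol.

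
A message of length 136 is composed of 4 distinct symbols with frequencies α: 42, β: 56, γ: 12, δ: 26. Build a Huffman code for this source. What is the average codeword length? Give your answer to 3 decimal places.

Probabilities are the counts divided by 136.
Repeatedly combine the two least-probable nodes; the expected code length is the sum of the merged weights.
merge 3/34 + 13/68 → 19/68
merge 19/68 + 21/68 → 10/17
merge 7/17 + 10/17 → 1
L = 19/68 + 10/17 + 1 = 127/68 ≈ 1.868 bits/symbol.

1.868 bits/symbol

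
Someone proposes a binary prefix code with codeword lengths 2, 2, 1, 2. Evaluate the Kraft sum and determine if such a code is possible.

1.25; no

With common denominator 2^2 = 4: Σ 2^(−ℓᵢ) = 1/4 + 1/4 + 2/4 + 1/4 = 5/4 = 1.25.
Kraft's inequality requires Σ ≤ 1; here Σ = 1.25 > 1, so no such prefix code exists.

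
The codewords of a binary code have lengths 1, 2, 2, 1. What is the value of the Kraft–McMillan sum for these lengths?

1.5

With common denominator 2^2 = 4: Σ 2^(−ℓᵢ) = 2/4 + 1/4 + 1/4 + 2/4 = 6/4 = 1.5.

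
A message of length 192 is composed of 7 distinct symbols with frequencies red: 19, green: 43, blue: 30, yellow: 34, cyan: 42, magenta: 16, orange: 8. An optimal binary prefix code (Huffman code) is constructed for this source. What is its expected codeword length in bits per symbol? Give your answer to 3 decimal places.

2.682 bits/symbol

Probabilities are the counts divided by 192.
Repeatedly combine the two least-probable nodes; the expected code length is the sum of the merged weights.
merge 1/24 + 1/12 → 1/8
merge 19/192 + 1/8 → 43/192
merge 5/32 + 17/96 → 1/3
merge 7/32 + 43/192 → 85/192
merge 43/192 + 1/3 → 107/192
merge 85/192 + 107/192 → 1
L = 1/8 + 43/192 + 1/3 + 85/192 + 107/192 + 1 = 515/192 ≈ 2.682 bits/symbol.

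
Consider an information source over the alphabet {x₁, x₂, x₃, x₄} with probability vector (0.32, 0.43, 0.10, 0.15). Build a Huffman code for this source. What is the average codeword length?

Repeatedly combine the two least-probable nodes; the expected code length is the sum of the merged weights.
merge 1/10 + 3/20 → 1/4
merge 1/4 + 8/25 → 57/100
merge 43/100 + 57/100 → 1
L = 1/4 + 57/100 + 1 = 91/50 = 1.82 bits/symbol.

1.82 bits/symbol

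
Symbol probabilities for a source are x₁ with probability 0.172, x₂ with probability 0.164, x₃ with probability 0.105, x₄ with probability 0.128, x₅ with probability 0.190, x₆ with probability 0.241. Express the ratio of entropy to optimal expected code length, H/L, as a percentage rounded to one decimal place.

Entropy H = −Σ p log₂ p ≈ 2.5356 bits.
Huffman merges: 21/200+16/125→233/1000; 41/250+43/250→42/125; 19/100+233/1000→423/1000; 241/1000+42/125→577/1000; 423/1000+577/1000→1. L = 2569/1000 ≈ 2.5690.
Efficiency = H/L = 2.5356/2.5690 = 98.7%.

98.7%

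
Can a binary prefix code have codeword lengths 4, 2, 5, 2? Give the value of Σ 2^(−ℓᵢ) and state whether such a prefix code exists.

0.59375; yes

With common denominator 2^5 = 32: Σ 2^(−ℓᵢ) = 2/32 + 8/32 + 1/32 + 8/32 = 19/32 = 0.59375.
Kraft's inequality requires Σ ≤ 1; here Σ = 0.59375 ≤ 1, so such a prefix code exists.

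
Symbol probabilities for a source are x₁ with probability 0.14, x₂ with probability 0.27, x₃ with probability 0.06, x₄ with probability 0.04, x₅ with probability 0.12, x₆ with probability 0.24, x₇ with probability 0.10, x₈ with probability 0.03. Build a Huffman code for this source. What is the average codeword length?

Repeatedly combine the two least-probable nodes; the expected code length is the sum of the merged weights.
merge 3/100 + 1/25 → 7/100
merge 3/50 + 7/100 → 13/100
merge 1/10 + 3/25 → 11/50
merge 13/100 + 7/50 → 27/100
merge 11/50 + 6/25 → 23/50
merge 27/100 + 27/100 → 27/50
merge 23/50 + 27/50 → 1
L = 7/100 + 13/100 + 11/50 + 27/100 + 23/50 + 27/50 + 1 = 269/100 = 2.69 bits/symbol.

2.69 bits/symbol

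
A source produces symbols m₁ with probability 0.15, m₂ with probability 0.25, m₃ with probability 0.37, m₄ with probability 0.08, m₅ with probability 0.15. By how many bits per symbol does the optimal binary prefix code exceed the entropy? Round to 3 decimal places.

0.087 bits

Entropy H = −Σ p log₂ p ≈ 2.1433 bits.
Huffman merges: 2/25+3/20→23/100; 3/20+23/100→19/50; 1/4+37/100→31/50; 19/50+31/50→1. L = 223/100 ≈ 2.2300.
L − H = 2.2300 − 2.1433 = 0.087 bits.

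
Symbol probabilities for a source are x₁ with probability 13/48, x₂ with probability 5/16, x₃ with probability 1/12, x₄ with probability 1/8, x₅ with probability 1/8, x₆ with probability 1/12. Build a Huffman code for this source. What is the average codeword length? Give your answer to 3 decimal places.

2.417 bits/symbol

Repeatedly combine the two least-probable nodes; the expected code length is the sum of the merged weights.
merge 1/12 + 1/12 → 1/6
merge 1/8 + 1/8 → 1/4
merge 1/6 + 1/4 → 5/12
merge 13/48 + 5/16 → 7/12
merge 5/12 + 7/12 → 1
L = 1/6 + 1/4 + 5/12 + 7/12 + 1 = 29/12 ≈ 2.417 bits/symbol.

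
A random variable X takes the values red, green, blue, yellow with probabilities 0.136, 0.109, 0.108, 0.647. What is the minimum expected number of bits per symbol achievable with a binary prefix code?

Repeatedly combine the two least-probable nodes; the expected code length is the sum of the merged weights.
merge 27/250 + 109/1000 → 217/1000
merge 17/125 + 217/1000 → 353/1000
merge 353/1000 + 647/1000 → 1
L = 217/1000 + 353/1000 + 1 = 157/100 = 1.57 bits/symbol.

1.57 bits/symbol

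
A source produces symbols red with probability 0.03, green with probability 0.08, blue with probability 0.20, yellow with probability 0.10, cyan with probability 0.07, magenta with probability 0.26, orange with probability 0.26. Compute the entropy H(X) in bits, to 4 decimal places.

H = −Σ pᵢ log₂ pᵢ.
−0.03·log₂(0.03) = 0.1518
−0.08·log₂(0.08) = 0.2915
−0.20·log₂(0.20) = 0.4644
−0.10·log₂(0.10) = 0.3322
−0.07·log₂(0.07) = 0.2686
−0.26·log₂(0.26) = 0.5053
−0.26·log₂(0.26) = 0.5053
Sum ≈ 2.5190 → 2.5190 bits.

2.5190 bits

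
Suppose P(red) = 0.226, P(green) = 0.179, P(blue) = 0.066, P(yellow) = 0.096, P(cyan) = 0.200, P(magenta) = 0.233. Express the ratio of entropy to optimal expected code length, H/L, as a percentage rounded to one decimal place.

Entropy H = −Σ p log₂ p ≈ 2.4666 bits.
Huffman merges: 33/500+12/125→81/500; 81/500+179/1000→341/1000; 1/5+113/500→213/500; 233/1000+341/1000→287/500; 213/500+287/500→1. L = 2503/1000 ≈ 2.5030.
Efficiency = H/L = 2.4666/2.5030 = 98.5%.

98.5%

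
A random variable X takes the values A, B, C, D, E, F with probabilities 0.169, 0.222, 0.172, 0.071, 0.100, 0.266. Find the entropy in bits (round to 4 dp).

H = −Σ pᵢ log₂ pᵢ.
−0.169·log₂(0.169) = 0.4335
−0.222·log₂(0.222) = 0.4820
−0.172·log₂(0.172) = 0.4368
−0.071·log₂(0.071) = 0.2709
−0.100·log₂(0.100) = 0.3322
−0.266·log₂(0.266) = 0.5082
Sum ≈ 2.4636 → 2.4636 bits.

2.4636 bits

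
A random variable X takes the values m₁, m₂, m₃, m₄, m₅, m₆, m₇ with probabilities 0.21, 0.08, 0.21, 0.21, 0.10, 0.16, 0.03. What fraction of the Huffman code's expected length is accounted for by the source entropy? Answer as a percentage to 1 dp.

97.3%

Entropy H = −Σ p log₂ p ≈ 2.6170 bits.
Huffman merges: 3/100+2/25→11/100; 1/10+11/100→21/100; 4/25+21/100→37/100; 21/100+21/100→21/50; 21/100+37/100→29/50; 21/50+29/50→1. L = 269/100 ≈ 2.6900.
Efficiency = H/L = 2.6170/2.6900 = 97.3%.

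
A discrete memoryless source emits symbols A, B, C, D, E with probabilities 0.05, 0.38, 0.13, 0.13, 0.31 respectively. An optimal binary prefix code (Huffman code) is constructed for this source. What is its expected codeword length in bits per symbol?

2.11 bits/symbol

Repeatedly combine the two least-probable nodes; the expected code length is the sum of the merged weights.
merge 1/20 + 13/100 → 9/50
merge 13/100 + 9/50 → 31/100
merge 31/100 + 31/100 → 31/50
merge 19/50 + 31/50 → 1
L = 9/50 + 31/100 + 31/50 + 1 = 211/100 = 2.11 bits/symbol.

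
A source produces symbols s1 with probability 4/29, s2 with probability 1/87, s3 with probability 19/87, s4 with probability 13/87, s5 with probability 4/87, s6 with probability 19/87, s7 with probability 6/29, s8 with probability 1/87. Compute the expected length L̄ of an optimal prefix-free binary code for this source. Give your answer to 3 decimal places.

Repeatedly combine the two least-probable nodes; the expected code length is the sum of the merged weights.
merge 1/87 + 1/87 → 2/87
merge 2/87 + 4/87 → 2/29
merge 2/29 + 4/29 → 6/29
merge 13/87 + 6/29 → 31/87
merge 6/29 + 19/87 → 37/87
merge 19/87 + 31/87 → 50/87
merge 37/87 + 50/87 → 1
L = 2/87 + 2/29 + 6/29 + 31/87 + 37/87 + 50/87 + 1 = 77/29 ≈ 2.655 bits/symbol.

2.655 bits/symbol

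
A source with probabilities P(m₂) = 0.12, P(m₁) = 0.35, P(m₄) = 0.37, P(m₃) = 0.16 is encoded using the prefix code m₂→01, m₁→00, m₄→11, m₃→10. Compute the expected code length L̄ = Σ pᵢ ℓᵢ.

2 bits/symbol

L̄ = Σ pᵢ·ℓᵢ = 0.12·2 + 0.35·2 + 0.37·2 + 0.16·2 = 2 bits/symbol.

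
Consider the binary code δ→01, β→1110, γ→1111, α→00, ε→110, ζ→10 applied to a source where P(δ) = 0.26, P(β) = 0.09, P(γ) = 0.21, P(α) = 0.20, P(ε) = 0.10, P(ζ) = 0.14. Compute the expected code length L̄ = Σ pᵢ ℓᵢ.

L̄ = Σ pᵢ·ℓᵢ = 0.26·2 + 0.09·4 + 0.21·4 + 0.20·2 + 0.10·3 + 0.14·2 = 2.7 bits/symbol.

2.7 bits/symbol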